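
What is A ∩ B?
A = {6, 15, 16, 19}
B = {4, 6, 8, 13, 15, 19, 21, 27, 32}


Set A = {6, 15, 16, 19}
Set B = {4, 6, 8, 13, 15, 19, 21, 27, 32}
A ∩ B includes only elements in both sets.
Check each element of A against B:
6 ✓, 15 ✓, 16 ✗, 19 ✓
A ∩ B = {6, 15, 19}

{6, 15, 19}


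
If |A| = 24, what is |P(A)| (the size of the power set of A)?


The set has 24 elements.
The power set contains all possible subsets.
|P(A)| = 2^|A| = 2^24 = 16777216

16777216


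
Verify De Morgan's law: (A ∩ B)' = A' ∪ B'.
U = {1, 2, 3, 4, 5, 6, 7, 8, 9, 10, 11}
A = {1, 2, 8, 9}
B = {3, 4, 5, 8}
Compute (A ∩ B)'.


U = {1, 2, 3, 4, 5, 6, 7, 8, 9, 10, 11}
A = {1, 2, 8, 9}, B = {3, 4, 5, 8}
A ∩ B = {8}
(A ∩ B)' = U \ (A ∩ B) = {1, 2, 3, 4, 5, 6, 7, 9, 10, 11}
Verification via A' ∪ B': A' = {3, 4, 5, 6, 7, 10, 11}, B' = {1, 2, 6, 7, 9, 10, 11}
A' ∪ B' = {1, 2, 3, 4, 5, 6, 7, 9, 10, 11} ✓

{1, 2, 3, 4, 5, 6, 7, 9, 10, 11}


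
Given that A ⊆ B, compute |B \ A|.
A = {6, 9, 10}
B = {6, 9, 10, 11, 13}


Set A = {6, 9, 10}, |A| = 3
Set B = {6, 9, 10, 11, 13}, |B| = 5
Since A ⊆ B: B \ A = {11, 13}
|B| - |A| = 5 - 3 = 2

2


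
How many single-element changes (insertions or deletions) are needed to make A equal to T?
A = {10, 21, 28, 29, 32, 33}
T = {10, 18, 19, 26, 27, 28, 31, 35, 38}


Set A = {10, 21, 28, 29, 32, 33}
Set T = {10, 18, 19, 26, 27, 28, 31, 35, 38}
Elements to remove from A (in A, not in T): {21, 29, 32, 33} → 4 removals
Elements to add to A (in T, not in A): {18, 19, 26, 27, 31, 35, 38} → 7 additions
Total edits = 4 + 7 = 11

11


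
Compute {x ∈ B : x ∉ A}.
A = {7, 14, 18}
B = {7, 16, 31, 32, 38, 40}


Set A = {7, 14, 18}
Set B = {7, 16, 31, 32, 38, 40}
Check each element of B against A:
7 ∈ A, 16 ∉ A (include), 31 ∉ A (include), 32 ∉ A (include), 38 ∉ A (include), 40 ∉ A (include)
Elements of B not in A: {16, 31, 32, 38, 40}

{16, 31, 32, 38, 40}


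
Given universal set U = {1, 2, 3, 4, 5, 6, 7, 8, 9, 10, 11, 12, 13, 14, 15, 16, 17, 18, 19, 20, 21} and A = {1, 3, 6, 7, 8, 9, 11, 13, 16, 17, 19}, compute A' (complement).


Universal set U = {1, 2, 3, 4, 5, 6, 7, 8, 9, 10, 11, 12, 13, 14, 15, 16, 17, 18, 19, 20, 21}
Set A = {1, 3, 6, 7, 8, 9, 11, 13, 16, 17, 19}
A' = U \ A = elements in U but not in A
Checking each element of U:
1 (in A, exclude), 2 (not in A, include), 3 (in A, exclude), 4 (not in A, include), 5 (not in A, include), 6 (in A, exclude), 7 (in A, exclude), 8 (in A, exclude), 9 (in A, exclude), 10 (not in A, include), 11 (in A, exclude), 12 (not in A, include), 13 (in A, exclude), 14 (not in A, include), 15 (not in A, include), 16 (in A, exclude), 17 (in A, exclude), 18 (not in A, include), 19 (in A, exclude), 20 (not in A, include), 21 (not in A, include)
A' = {2, 4, 5, 10, 12, 14, 15, 18, 20, 21}

{2, 4, 5, 10, 12, 14, 15, 18, 20, 21}


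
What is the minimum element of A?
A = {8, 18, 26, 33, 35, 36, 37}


Set A = {8, 18, 26, 33, 35, 36, 37}
Elements in ascending order: 8, 18, 26, 33, 35, 36, 37
The smallest element is 8.

8


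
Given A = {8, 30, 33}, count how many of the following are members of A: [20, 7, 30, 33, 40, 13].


Set A = {8, 30, 33}
Candidates: [20, 7, 30, 33, 40, 13]
Check each candidate:
20 ∉ A, 7 ∉ A, 30 ∈ A, 33 ∈ A, 40 ∉ A, 13 ∉ A
Count of candidates in A: 2

2


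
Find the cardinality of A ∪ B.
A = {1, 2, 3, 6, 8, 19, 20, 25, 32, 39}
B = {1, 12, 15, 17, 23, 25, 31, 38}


Set A = {1, 2, 3, 6, 8, 19, 20, 25, 32, 39}, |A| = 10
Set B = {1, 12, 15, 17, 23, 25, 31, 38}, |B| = 8
A ∩ B = {1, 25}, |A ∩ B| = 2
|A ∪ B| = |A| + |B| - |A ∩ B| = 10 + 8 - 2 = 16

16


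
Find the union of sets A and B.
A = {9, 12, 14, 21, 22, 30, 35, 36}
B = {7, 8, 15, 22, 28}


Set A = {9, 12, 14, 21, 22, 30, 35, 36}
Set B = {7, 8, 15, 22, 28}
A ∪ B includes all elements in either set.
Elements from A: {9, 12, 14, 21, 22, 30, 35, 36}
Elements from B not already included: {7, 8, 15, 28}
A ∪ B = {7, 8, 9, 12, 14, 15, 21, 22, 28, 30, 35, 36}

{7, 8, 9, 12, 14, 15, 21, 22, 28, 30, 35, 36}


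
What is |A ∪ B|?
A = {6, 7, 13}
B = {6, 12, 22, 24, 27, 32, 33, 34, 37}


Set A = {6, 7, 13}, |A| = 3
Set B = {6, 12, 22, 24, 27, 32, 33, 34, 37}, |B| = 9
A ∩ B = {6}, |A ∩ B| = 1
|A ∪ B| = |A| + |B| - |A ∩ B| = 3 + 9 - 1 = 11

11


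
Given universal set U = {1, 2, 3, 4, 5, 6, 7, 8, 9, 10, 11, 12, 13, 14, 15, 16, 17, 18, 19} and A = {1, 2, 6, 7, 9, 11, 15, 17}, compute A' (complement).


Universal set U = {1, 2, 3, 4, 5, 6, 7, 8, 9, 10, 11, 12, 13, 14, 15, 16, 17, 18, 19}
Set A = {1, 2, 6, 7, 9, 11, 15, 17}
A' = U \ A = elements in U but not in A
Checking each element of U:
1 (in A, exclude), 2 (in A, exclude), 3 (not in A, include), 4 (not in A, include), 5 (not in A, include), 6 (in A, exclude), 7 (in A, exclude), 8 (not in A, include), 9 (in A, exclude), 10 (not in A, include), 11 (in A, exclude), 12 (not in A, include), 13 (not in A, include), 14 (not in A, include), 15 (in A, exclude), 16 (not in A, include), 17 (in A, exclude), 18 (not in A, include), 19 (not in A, include)
A' = {3, 4, 5, 8, 10, 12, 13, 14, 16, 18, 19}

{3, 4, 5, 8, 10, 12, 13, 14, 16, 18, 19}


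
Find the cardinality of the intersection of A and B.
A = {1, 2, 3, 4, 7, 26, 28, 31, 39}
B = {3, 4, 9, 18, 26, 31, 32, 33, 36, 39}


Set A = {1, 2, 3, 4, 7, 26, 28, 31, 39}
Set B = {3, 4, 9, 18, 26, 31, 32, 33, 36, 39}
A ∩ B = {3, 4, 26, 31, 39}
|A ∩ B| = 5

5


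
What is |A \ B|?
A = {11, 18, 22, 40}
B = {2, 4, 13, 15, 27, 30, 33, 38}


Set A = {11, 18, 22, 40}
Set B = {2, 4, 13, 15, 27, 30, 33, 38}
A \ B = {11, 18, 22, 40}
|A \ B| = 4

4


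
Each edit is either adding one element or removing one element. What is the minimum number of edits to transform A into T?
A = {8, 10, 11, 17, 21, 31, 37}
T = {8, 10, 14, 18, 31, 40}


Set A = {8, 10, 11, 17, 21, 31, 37}
Set T = {8, 10, 14, 18, 31, 40}
Elements to remove from A (in A, not in T): {11, 17, 21, 37} → 4 removals
Elements to add to A (in T, not in A): {14, 18, 40} → 3 additions
Total edits = 4 + 3 = 7

7


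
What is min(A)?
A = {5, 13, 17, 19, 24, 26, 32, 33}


Set A = {5, 13, 17, 19, 24, 26, 32, 33}
Elements in ascending order: 5, 13, 17, 19, 24, 26, 32, 33
The smallest element is 5.

5


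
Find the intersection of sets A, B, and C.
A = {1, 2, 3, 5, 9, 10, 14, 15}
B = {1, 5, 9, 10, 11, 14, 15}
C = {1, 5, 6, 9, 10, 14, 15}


Set A = {1, 2, 3, 5, 9, 10, 14, 15}
Set B = {1, 5, 9, 10, 11, 14, 15}
Set C = {1, 5, 6, 9, 10, 14, 15}
First, A ∩ B = {1, 5, 9, 10, 14, 15}
Then, (A ∩ B) ∩ C = {1, 5, 9, 10, 14, 15}

{1, 5, 9, 10, 14, 15}


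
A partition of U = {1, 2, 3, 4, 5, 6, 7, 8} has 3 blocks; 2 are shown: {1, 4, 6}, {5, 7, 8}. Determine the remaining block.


U = {1, 2, 3, 4, 5, 6, 7, 8}
Shown blocks: {1, 4, 6}, {5, 7, 8}
A partition's blocks are pairwise disjoint and cover U, so the missing block = U \ (union of shown blocks).
Union of shown blocks: {1, 4, 5, 6, 7, 8}
Missing block = U \ (union) = {2, 3}

{2, 3}


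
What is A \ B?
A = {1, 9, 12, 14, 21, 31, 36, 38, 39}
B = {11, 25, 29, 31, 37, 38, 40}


Set A = {1, 9, 12, 14, 21, 31, 36, 38, 39}
Set B = {11, 25, 29, 31, 37, 38, 40}
A \ B includes elements in A that are not in B.
Check each element of A:
1 (not in B, keep), 9 (not in B, keep), 12 (not in B, keep), 14 (not in B, keep), 21 (not in B, keep), 31 (in B, remove), 36 (not in B, keep), 38 (in B, remove), 39 (not in B, keep)
A \ B = {1, 9, 12, 14, 21, 36, 39}

{1, 9, 12, 14, 21, 36, 39}


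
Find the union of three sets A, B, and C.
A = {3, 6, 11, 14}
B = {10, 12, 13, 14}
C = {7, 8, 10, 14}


Set A = {3, 6, 11, 14}
Set B = {10, 12, 13, 14}
Set C = {7, 8, 10, 14}
First, A ∪ B = {3, 6, 10, 11, 12, 13, 14}
Then, (A ∪ B) ∪ C = {3, 6, 7, 8, 10, 11, 12, 13, 14}

{3, 6, 7, 8, 10, 11, 12, 13, 14}


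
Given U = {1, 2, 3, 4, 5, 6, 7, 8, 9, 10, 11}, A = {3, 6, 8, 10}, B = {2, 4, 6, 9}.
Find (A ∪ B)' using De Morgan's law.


U = {1, 2, 3, 4, 5, 6, 7, 8, 9, 10, 11}
A = {3, 6, 8, 10}, B = {2, 4, 6, 9}
A ∪ B = {2, 3, 4, 6, 8, 9, 10}
(A ∪ B)' = U \ (A ∪ B) = {1, 5, 7, 11}
Verification via A' ∩ B': A' = {1, 2, 4, 5, 7, 9, 11}, B' = {1, 3, 5, 7, 8, 10, 11}
A' ∩ B' = {1, 5, 7, 11} ✓

{1, 5, 7, 11}


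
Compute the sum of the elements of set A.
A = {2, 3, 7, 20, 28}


Set A = {2, 3, 7, 20, 28}
Sum = 2 + 3 + 7 + 20 + 28 = 60

60


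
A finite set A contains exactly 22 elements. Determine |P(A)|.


The set has 22 elements.
The power set contains all possible subsets.
|P(A)| = 2^|A| = 2^22 = 4194304

4194304


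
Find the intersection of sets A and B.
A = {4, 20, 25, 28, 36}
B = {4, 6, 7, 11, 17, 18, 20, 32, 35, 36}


Set A = {4, 20, 25, 28, 36}
Set B = {4, 6, 7, 11, 17, 18, 20, 32, 35, 36}
A ∩ B includes only elements in both sets.
Check each element of A against B:
4 ✓, 20 ✓, 25 ✗, 28 ✗, 36 ✓
A ∩ B = {4, 20, 36}

{4, 20, 36}


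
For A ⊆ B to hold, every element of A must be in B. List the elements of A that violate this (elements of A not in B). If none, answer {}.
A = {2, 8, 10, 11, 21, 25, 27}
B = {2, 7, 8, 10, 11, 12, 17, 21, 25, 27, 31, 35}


Set A = {2, 8, 10, 11, 21, 25, 27}
Set B = {2, 7, 8, 10, 11, 12, 17, 21, 25, 27, 31, 35}
Check each element of A against B:
2 ∈ B, 8 ∈ B, 10 ∈ B, 11 ∈ B, 21 ∈ B, 25 ∈ B, 27 ∈ B
Elements of A not in B: {}

{}


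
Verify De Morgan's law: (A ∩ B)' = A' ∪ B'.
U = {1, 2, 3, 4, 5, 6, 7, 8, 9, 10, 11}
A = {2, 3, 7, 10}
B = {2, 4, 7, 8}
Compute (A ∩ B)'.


U = {1, 2, 3, 4, 5, 6, 7, 8, 9, 10, 11}
A = {2, 3, 7, 10}, B = {2, 4, 7, 8}
A ∩ B = {2, 7}
(A ∩ B)' = U \ (A ∩ B) = {1, 3, 4, 5, 6, 8, 9, 10, 11}
Verification via A' ∪ B': A' = {1, 4, 5, 6, 8, 9, 11}, B' = {1, 3, 5, 6, 9, 10, 11}
A' ∪ B' = {1, 3, 4, 5, 6, 8, 9, 10, 11} ✓

{1, 3, 4, 5, 6, 8, 9, 10, 11}


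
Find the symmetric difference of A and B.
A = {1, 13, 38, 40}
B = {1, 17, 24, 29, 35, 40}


Set A = {1, 13, 38, 40}
Set B = {1, 17, 24, 29, 35, 40}
A △ B = (A \ B) ∪ (B \ A)
Elements in A but not B: {13, 38}
Elements in B but not A: {17, 24, 29, 35}
A △ B = {13, 17, 24, 29, 35, 38}

{13, 17, 24, 29, 35, 38}


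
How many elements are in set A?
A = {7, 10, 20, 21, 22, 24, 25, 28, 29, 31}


Set A = {7, 10, 20, 21, 22, 24, 25, 28, 29, 31}
Listing elements: 7, 10, 20, 21, 22, 24, 25, 28, 29, 31
Counting: 10 elements
|A| = 10

10


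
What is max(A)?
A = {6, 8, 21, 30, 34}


Set A = {6, 8, 21, 30, 34}
Elements in ascending order: 6, 8, 21, 30, 34
The largest element is 34.

34


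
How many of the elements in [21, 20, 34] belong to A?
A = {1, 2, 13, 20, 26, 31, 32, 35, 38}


Set A = {1, 2, 13, 20, 26, 31, 32, 35, 38}
Candidates: [21, 20, 34]
Check each candidate:
21 ∉ A, 20 ∈ A, 34 ∉ A
Count of candidates in A: 1

1


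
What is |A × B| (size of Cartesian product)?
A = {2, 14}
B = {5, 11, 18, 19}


Set A = {2, 14} has 2 elements.
Set B = {5, 11, 18, 19} has 4 elements.
|A × B| = |A| × |B| = 2 × 4 = 8

8


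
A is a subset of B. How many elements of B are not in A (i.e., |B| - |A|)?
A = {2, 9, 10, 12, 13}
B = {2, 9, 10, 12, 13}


Set A = {2, 9, 10, 12, 13}, |A| = 5
Set B = {2, 9, 10, 12, 13}, |B| = 5
Since A ⊆ B: B \ A = {}
|B| - |A| = 5 - 5 = 0

0


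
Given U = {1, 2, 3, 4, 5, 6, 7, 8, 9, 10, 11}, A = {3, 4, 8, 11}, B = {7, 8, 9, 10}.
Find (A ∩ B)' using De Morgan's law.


U = {1, 2, 3, 4, 5, 6, 7, 8, 9, 10, 11}
A = {3, 4, 8, 11}, B = {7, 8, 9, 10}
A ∩ B = {8}
(A ∩ B)' = U \ (A ∩ B) = {1, 2, 3, 4, 5, 6, 7, 9, 10, 11}
Verification via A' ∪ B': A' = {1, 2, 5, 6, 7, 9, 10}, B' = {1, 2, 3, 4, 5, 6, 11}
A' ∪ B' = {1, 2, 3, 4, 5, 6, 7, 9, 10, 11} ✓

{1, 2, 3, 4, 5, 6, 7, 9, 10, 11}


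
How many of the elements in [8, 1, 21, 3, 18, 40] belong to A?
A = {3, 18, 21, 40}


Set A = {3, 18, 21, 40}
Candidates: [8, 1, 21, 3, 18, 40]
Check each candidate:
8 ∉ A, 1 ∉ A, 21 ∈ A, 3 ∈ A, 18 ∈ A, 40 ∈ A
Count of candidates in A: 4

4


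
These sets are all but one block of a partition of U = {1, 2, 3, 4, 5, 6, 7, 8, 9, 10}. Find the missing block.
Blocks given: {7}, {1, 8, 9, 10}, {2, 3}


U = {1, 2, 3, 4, 5, 6, 7, 8, 9, 10}
Shown blocks: {7}, {1, 8, 9, 10}, {2, 3}
A partition's blocks are pairwise disjoint and cover U, so the missing block = U \ (union of shown blocks).
Union of shown blocks: {1, 2, 3, 7, 8, 9, 10}
Missing block = U \ (union) = {4, 5, 6}

{4, 5, 6}


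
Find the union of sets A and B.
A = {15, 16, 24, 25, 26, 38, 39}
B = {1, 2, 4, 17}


Set A = {15, 16, 24, 25, 26, 38, 39}
Set B = {1, 2, 4, 17}
A ∪ B includes all elements in either set.
Elements from A: {15, 16, 24, 25, 26, 38, 39}
Elements from B not already included: {1, 2, 4, 17}
A ∪ B = {1, 2, 4, 15, 16, 17, 24, 25, 26, 38, 39}

{1, 2, 4, 15, 16, 17, 24, 25, 26, 38, 39}


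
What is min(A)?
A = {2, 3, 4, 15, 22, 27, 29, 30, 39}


Set A = {2, 3, 4, 15, 22, 27, 29, 30, 39}
Elements in ascending order: 2, 3, 4, 15, 22, 27, 29, 30, 39
The smallest element is 2.

2


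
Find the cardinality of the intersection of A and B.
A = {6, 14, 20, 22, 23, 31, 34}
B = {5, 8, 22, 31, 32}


Set A = {6, 14, 20, 22, 23, 31, 34}
Set B = {5, 8, 22, 31, 32}
A ∩ B = {22, 31}
|A ∩ B| = 2

2


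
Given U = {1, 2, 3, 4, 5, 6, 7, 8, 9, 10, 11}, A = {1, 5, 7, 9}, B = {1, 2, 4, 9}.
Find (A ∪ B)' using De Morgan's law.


U = {1, 2, 3, 4, 5, 6, 7, 8, 9, 10, 11}
A = {1, 5, 7, 9}, B = {1, 2, 4, 9}
A ∪ B = {1, 2, 4, 5, 7, 9}
(A ∪ B)' = U \ (A ∪ B) = {3, 6, 8, 10, 11}
Verification via A' ∩ B': A' = {2, 3, 4, 6, 8, 10, 11}, B' = {3, 5, 6, 7, 8, 10, 11}
A' ∩ B' = {3, 6, 8, 10, 11} ✓

{3, 6, 8, 10, 11}


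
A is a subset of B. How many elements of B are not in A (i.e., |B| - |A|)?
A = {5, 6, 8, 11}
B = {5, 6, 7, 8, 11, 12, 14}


Set A = {5, 6, 8, 11}, |A| = 4
Set B = {5, 6, 7, 8, 11, 12, 14}, |B| = 7
Since A ⊆ B: B \ A = {7, 12, 14}
|B| - |A| = 7 - 4 = 3

3


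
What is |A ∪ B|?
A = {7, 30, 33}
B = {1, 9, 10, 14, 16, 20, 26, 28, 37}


Set A = {7, 30, 33}, |A| = 3
Set B = {1, 9, 10, 14, 16, 20, 26, 28, 37}, |B| = 9
A ∩ B = {}, |A ∩ B| = 0
|A ∪ B| = |A| + |B| - |A ∩ B| = 3 + 9 - 0 = 12

12


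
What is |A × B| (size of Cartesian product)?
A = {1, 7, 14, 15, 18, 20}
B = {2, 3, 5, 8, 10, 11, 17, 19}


Set A = {1, 7, 14, 15, 18, 20} has 6 elements.
Set B = {2, 3, 5, 8, 10, 11, 17, 19} has 8 elements.
|A × B| = |A| × |B| = 6 × 8 = 48

48


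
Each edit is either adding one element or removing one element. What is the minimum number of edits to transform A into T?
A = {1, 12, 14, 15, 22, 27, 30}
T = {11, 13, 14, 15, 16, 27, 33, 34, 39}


Set A = {1, 12, 14, 15, 22, 27, 30}
Set T = {11, 13, 14, 15, 16, 27, 33, 34, 39}
Elements to remove from A (in A, not in T): {1, 12, 22, 30} → 4 removals
Elements to add to A (in T, not in A): {11, 13, 16, 33, 34, 39} → 6 additions
Total edits = 4 + 6 = 10

10


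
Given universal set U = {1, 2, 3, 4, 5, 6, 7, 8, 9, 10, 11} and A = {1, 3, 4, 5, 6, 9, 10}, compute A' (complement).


Universal set U = {1, 2, 3, 4, 5, 6, 7, 8, 9, 10, 11}
Set A = {1, 3, 4, 5, 6, 9, 10}
A' = U \ A = elements in U but not in A
Checking each element of U:
1 (in A, exclude), 2 (not in A, include), 3 (in A, exclude), 4 (in A, exclude), 5 (in A, exclude), 6 (in A, exclude), 7 (not in A, include), 8 (not in A, include), 9 (in A, exclude), 10 (in A, exclude), 11 (not in A, include)
A' = {2, 7, 8, 11}

{2, 7, 8, 11}


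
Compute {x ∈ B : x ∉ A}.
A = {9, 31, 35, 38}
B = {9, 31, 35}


Set A = {9, 31, 35, 38}
Set B = {9, 31, 35}
Check each element of B against A:
9 ∈ A, 31 ∈ A, 35 ∈ A
Elements of B not in A: {}

{}


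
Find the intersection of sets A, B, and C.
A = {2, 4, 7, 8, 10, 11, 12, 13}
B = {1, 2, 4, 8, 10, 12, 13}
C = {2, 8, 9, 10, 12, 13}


Set A = {2, 4, 7, 8, 10, 11, 12, 13}
Set B = {1, 2, 4, 8, 10, 12, 13}
Set C = {2, 8, 9, 10, 12, 13}
First, A ∩ B = {2, 4, 8, 10, 12, 13}
Then, (A ∩ B) ∩ C = {2, 8, 10, 12, 13}

{2, 8, 10, 12, 13}


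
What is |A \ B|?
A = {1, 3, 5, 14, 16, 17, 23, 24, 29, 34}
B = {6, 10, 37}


Set A = {1, 3, 5, 14, 16, 17, 23, 24, 29, 34}
Set B = {6, 10, 37}
A \ B = {1, 3, 5, 14, 16, 17, 23, 24, 29, 34}
|A \ B| = 10

10


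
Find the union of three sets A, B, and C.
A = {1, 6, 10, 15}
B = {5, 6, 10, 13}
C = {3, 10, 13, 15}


Set A = {1, 6, 10, 15}
Set B = {5, 6, 10, 13}
Set C = {3, 10, 13, 15}
First, A ∪ B = {1, 5, 6, 10, 13, 15}
Then, (A ∪ B) ∪ C = {1, 3, 5, 6, 10, 13, 15}

{1, 3, 5, 6, 10, 13, 15}


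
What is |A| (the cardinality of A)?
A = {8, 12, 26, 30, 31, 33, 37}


Set A = {8, 12, 26, 30, 31, 33, 37}
Listing elements: 8, 12, 26, 30, 31, 33, 37
Counting: 7 elements
|A| = 7

7


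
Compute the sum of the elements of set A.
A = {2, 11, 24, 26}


Set A = {2, 11, 24, 26}
Sum = 2 + 11 + 24 + 26 = 63

63


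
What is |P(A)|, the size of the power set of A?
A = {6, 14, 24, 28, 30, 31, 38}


Set A = {6, 14, 24, 28, 30, 31, 38}
|A| = 7
The power set P(A) contains all subsets of A.
|P(A)| = 2^|A| = 2^7 = 128

128


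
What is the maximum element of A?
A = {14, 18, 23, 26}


Set A = {14, 18, 23, 26}
Elements in ascending order: 14, 18, 23, 26
The largest element is 26.

26


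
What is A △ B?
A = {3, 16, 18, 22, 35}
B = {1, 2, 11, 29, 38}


Set A = {3, 16, 18, 22, 35}
Set B = {1, 2, 11, 29, 38}
A △ B = (A \ B) ∪ (B \ A)
Elements in A but not B: {3, 16, 18, 22, 35}
Elements in B but not A: {1, 2, 11, 29, 38}
A △ B = {1, 2, 3, 11, 16, 18, 22, 29, 35, 38}

{1, 2, 3, 11, 16, 18, 22, 29, 35, 38}


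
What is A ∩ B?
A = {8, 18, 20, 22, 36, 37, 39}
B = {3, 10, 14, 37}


Set A = {8, 18, 20, 22, 36, 37, 39}
Set B = {3, 10, 14, 37}
A ∩ B includes only elements in both sets.
Check each element of A against B:
8 ✗, 18 ✗, 20 ✗, 22 ✗, 36 ✗, 37 ✓, 39 ✗
A ∩ B = {37}

{37}


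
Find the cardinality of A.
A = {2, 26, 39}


Set A = {2, 26, 39}
Listing elements: 2, 26, 39
Counting: 3 elements
|A| = 3

3


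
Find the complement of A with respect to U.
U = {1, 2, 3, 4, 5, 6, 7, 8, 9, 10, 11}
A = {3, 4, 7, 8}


Universal set U = {1, 2, 3, 4, 5, 6, 7, 8, 9, 10, 11}
Set A = {3, 4, 7, 8}
A' = U \ A = elements in U but not in A
Checking each element of U:
1 (not in A, include), 2 (not in A, include), 3 (in A, exclude), 4 (in A, exclude), 5 (not in A, include), 6 (not in A, include), 7 (in A, exclude), 8 (in A, exclude), 9 (not in A, include), 10 (not in A, include), 11 (not in A, include)
A' = {1, 2, 5, 6, 9, 10, 11}

{1, 2, 5, 6, 9, 10, 11}


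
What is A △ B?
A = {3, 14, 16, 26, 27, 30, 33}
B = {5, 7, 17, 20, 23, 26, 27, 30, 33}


Set A = {3, 14, 16, 26, 27, 30, 33}
Set B = {5, 7, 17, 20, 23, 26, 27, 30, 33}
A △ B = (A \ B) ∪ (B \ A)
Elements in A but not B: {3, 14, 16}
Elements in B but not A: {5, 7, 17, 20, 23}
A △ B = {3, 5, 7, 14, 16, 17, 20, 23}

{3, 5, 7, 14, 16, 17, 20, 23}


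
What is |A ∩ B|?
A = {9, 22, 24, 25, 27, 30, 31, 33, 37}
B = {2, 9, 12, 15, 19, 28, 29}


Set A = {9, 22, 24, 25, 27, 30, 31, 33, 37}
Set B = {2, 9, 12, 15, 19, 28, 29}
A ∩ B = {9}
|A ∩ B| = 1

1


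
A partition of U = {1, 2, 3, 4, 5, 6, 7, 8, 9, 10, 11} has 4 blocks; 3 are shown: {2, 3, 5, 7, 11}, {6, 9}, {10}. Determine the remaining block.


U = {1, 2, 3, 4, 5, 6, 7, 8, 9, 10, 11}
Shown blocks: {2, 3, 5, 7, 11}, {6, 9}, {10}
A partition's blocks are pairwise disjoint and cover U, so the missing block = U \ (union of shown blocks).
Union of shown blocks: {2, 3, 5, 6, 7, 9, 10, 11}
Missing block = U \ (union) = {1, 4, 8}

{1, 4, 8}


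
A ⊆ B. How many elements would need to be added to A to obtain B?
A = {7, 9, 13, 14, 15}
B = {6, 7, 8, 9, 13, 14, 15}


Set A = {7, 9, 13, 14, 15}, |A| = 5
Set B = {6, 7, 8, 9, 13, 14, 15}, |B| = 7
Since A ⊆ B: B \ A = {6, 8}
|B| - |A| = 7 - 5 = 2

2


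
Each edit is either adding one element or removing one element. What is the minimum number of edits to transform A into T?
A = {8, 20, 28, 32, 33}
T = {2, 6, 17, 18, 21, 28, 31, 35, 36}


Set A = {8, 20, 28, 32, 33}
Set T = {2, 6, 17, 18, 21, 28, 31, 35, 36}
Elements to remove from A (in A, not in T): {8, 20, 32, 33} → 4 removals
Elements to add to A (in T, not in A): {2, 6, 17, 18, 21, 31, 35, 36} → 8 additions
Total edits = 4 + 8 = 12

12


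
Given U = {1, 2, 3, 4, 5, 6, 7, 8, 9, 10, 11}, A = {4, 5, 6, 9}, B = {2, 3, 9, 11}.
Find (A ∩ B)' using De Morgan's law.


U = {1, 2, 3, 4, 5, 6, 7, 8, 9, 10, 11}
A = {4, 5, 6, 9}, B = {2, 3, 9, 11}
A ∩ B = {9}
(A ∩ B)' = U \ (A ∩ B) = {1, 2, 3, 4, 5, 6, 7, 8, 10, 11}
Verification via A' ∪ B': A' = {1, 2, 3, 7, 8, 10, 11}, B' = {1, 4, 5, 6, 7, 8, 10}
A' ∪ B' = {1, 2, 3, 4, 5, 6, 7, 8, 10, 11} ✓

{1, 2, 3, 4, 5, 6, 7, 8, 10, 11}


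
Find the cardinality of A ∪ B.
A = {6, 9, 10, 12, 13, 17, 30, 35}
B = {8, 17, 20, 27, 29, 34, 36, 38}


Set A = {6, 9, 10, 12, 13, 17, 30, 35}, |A| = 8
Set B = {8, 17, 20, 27, 29, 34, 36, 38}, |B| = 8
A ∩ B = {17}, |A ∩ B| = 1
|A ∪ B| = |A| + |B| - |A ∩ B| = 8 + 8 - 1 = 15

15


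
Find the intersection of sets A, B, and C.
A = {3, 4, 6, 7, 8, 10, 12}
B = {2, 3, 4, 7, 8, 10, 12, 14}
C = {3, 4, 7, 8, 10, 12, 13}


Set A = {3, 4, 6, 7, 8, 10, 12}
Set B = {2, 3, 4, 7, 8, 10, 12, 14}
Set C = {3, 4, 7, 8, 10, 12, 13}
First, A ∩ B = {3, 4, 7, 8, 10, 12}
Then, (A ∩ B) ∩ C = {3, 4, 7, 8, 10, 12}

{3, 4, 7, 8, 10, 12}


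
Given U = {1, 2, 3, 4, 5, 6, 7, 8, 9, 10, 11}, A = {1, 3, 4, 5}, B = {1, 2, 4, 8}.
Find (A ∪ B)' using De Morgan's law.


U = {1, 2, 3, 4, 5, 6, 7, 8, 9, 10, 11}
A = {1, 3, 4, 5}, B = {1, 2, 4, 8}
A ∪ B = {1, 2, 3, 4, 5, 8}
(A ∪ B)' = U \ (A ∪ B) = {6, 7, 9, 10, 11}
Verification via A' ∩ B': A' = {2, 6, 7, 8, 9, 10, 11}, B' = {3, 5, 6, 7, 9, 10, 11}
A' ∩ B' = {6, 7, 9, 10, 11} ✓

{6, 7, 9, 10, 11}


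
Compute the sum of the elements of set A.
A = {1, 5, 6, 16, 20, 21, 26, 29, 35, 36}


Set A = {1, 5, 6, 16, 20, 21, 26, 29, 35, 36}
Sum = 1 + 5 + 6 + 16 + 20 + 21 + 26 + 29 + 35 + 36 = 195

195


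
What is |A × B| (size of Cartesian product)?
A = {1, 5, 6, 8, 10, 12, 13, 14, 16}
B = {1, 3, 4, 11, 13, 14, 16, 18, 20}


Set A = {1, 5, 6, 8, 10, 12, 13, 14, 16} has 9 elements.
Set B = {1, 3, 4, 11, 13, 14, 16, 18, 20} has 9 elements.
|A × B| = |A| × |B| = 9 × 9 = 81

81


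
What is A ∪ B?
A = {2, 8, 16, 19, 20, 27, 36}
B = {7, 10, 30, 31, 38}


Set A = {2, 8, 16, 19, 20, 27, 36}
Set B = {7, 10, 30, 31, 38}
A ∪ B includes all elements in either set.
Elements from A: {2, 8, 16, 19, 20, 27, 36}
Elements from B not already included: {7, 10, 30, 31, 38}
A ∪ B = {2, 7, 8, 10, 16, 19, 20, 27, 30, 31, 36, 38}

{2, 7, 8, 10, 16, 19, 20, 27, 30, 31, 36, 38}


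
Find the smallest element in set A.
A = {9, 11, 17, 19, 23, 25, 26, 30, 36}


Set A = {9, 11, 17, 19, 23, 25, 26, 30, 36}
Elements in ascending order: 9, 11, 17, 19, 23, 25, 26, 30, 36
The smallest element is 9.

9


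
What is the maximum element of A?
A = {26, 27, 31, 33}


Set A = {26, 27, 31, 33}
Elements in ascending order: 26, 27, 31, 33
The largest element is 33.

33


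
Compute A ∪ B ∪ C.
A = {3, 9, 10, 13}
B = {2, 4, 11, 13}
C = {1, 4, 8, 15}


Set A = {3, 9, 10, 13}
Set B = {2, 4, 11, 13}
Set C = {1, 4, 8, 15}
First, A ∪ B = {2, 3, 4, 9, 10, 11, 13}
Then, (A ∪ B) ∪ C = {1, 2, 3, 4, 8, 9, 10, 11, 13, 15}

{1, 2, 3, 4, 8, 9, 10, 11, 13, 15}


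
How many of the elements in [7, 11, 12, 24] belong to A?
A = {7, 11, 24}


Set A = {7, 11, 24}
Candidates: [7, 11, 12, 24]
Check each candidate:
7 ∈ A, 11 ∈ A, 12 ∉ A, 24 ∈ A
Count of candidates in A: 3

3


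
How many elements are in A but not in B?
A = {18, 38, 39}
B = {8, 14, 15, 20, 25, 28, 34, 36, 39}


Set A = {18, 38, 39}
Set B = {8, 14, 15, 20, 25, 28, 34, 36, 39}
A \ B = {18, 38}
|A \ B| = 2

2


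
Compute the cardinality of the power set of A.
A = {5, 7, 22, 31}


Set A = {5, 7, 22, 31}
|A| = 4
The power set P(A) contains all subsets of A.
|P(A)| = 2^|A| = 2^4 = 16

16


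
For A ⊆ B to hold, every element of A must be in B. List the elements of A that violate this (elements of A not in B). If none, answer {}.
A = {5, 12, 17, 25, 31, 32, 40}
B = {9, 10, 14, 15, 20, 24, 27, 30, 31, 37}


Set A = {5, 12, 17, 25, 31, 32, 40}
Set B = {9, 10, 14, 15, 20, 24, 27, 30, 31, 37}
Check each element of A against B:
5 ∉ B (include), 12 ∉ B (include), 17 ∉ B (include), 25 ∉ B (include), 31 ∈ B, 32 ∉ B (include), 40 ∉ B (include)
Elements of A not in B: {5, 12, 17, 25, 32, 40}

{5, 12, 17, 25, 32, 40}


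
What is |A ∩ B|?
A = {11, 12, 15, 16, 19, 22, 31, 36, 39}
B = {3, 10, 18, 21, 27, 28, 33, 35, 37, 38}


Set A = {11, 12, 15, 16, 19, 22, 31, 36, 39}
Set B = {3, 10, 18, 21, 27, 28, 33, 35, 37, 38}
A ∩ B = {}
|A ∩ B| = 0

0


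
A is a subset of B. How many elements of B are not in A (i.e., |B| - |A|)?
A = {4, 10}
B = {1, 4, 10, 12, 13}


Set A = {4, 10}, |A| = 2
Set B = {1, 4, 10, 12, 13}, |B| = 5
Since A ⊆ B: B \ A = {1, 12, 13}
|B| - |A| = 5 - 2 = 3

3


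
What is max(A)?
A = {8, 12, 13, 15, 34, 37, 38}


Set A = {8, 12, 13, 15, 34, 37, 38}
Elements in ascending order: 8, 12, 13, 15, 34, 37, 38
The largest element is 38.

38


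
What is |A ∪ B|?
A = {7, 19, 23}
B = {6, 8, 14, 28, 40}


Set A = {7, 19, 23}, |A| = 3
Set B = {6, 8, 14, 28, 40}, |B| = 5
A ∩ B = {}, |A ∩ B| = 0
|A ∪ B| = |A| + |B| - |A ∩ B| = 3 + 5 - 0 = 8

8


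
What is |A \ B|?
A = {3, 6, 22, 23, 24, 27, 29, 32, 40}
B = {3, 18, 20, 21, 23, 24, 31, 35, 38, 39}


Set A = {3, 6, 22, 23, 24, 27, 29, 32, 40}
Set B = {3, 18, 20, 21, 23, 24, 31, 35, 38, 39}
A \ B = {6, 22, 27, 29, 32, 40}
|A \ B| = 6

6


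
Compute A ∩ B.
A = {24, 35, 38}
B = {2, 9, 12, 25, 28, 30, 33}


Set A = {24, 35, 38}
Set B = {2, 9, 12, 25, 28, 30, 33}
A ∩ B includes only elements in both sets.
Check each element of A against B:
24 ✗, 35 ✗, 38 ✗
A ∩ B = {}

{}


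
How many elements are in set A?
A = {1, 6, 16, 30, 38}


Set A = {1, 6, 16, 30, 38}
Listing elements: 1, 6, 16, 30, 38
Counting: 5 elements
|A| = 5

5


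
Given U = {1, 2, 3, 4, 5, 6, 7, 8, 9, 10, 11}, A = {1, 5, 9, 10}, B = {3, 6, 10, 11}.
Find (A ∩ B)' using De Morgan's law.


U = {1, 2, 3, 4, 5, 6, 7, 8, 9, 10, 11}
A = {1, 5, 9, 10}, B = {3, 6, 10, 11}
A ∩ B = {10}
(A ∩ B)' = U \ (A ∩ B) = {1, 2, 3, 4, 5, 6, 7, 8, 9, 11}
Verification via A' ∪ B': A' = {2, 3, 4, 6, 7, 8, 11}, B' = {1, 2, 4, 5, 7, 8, 9}
A' ∪ B' = {1, 2, 3, 4, 5, 6, 7, 8, 9, 11} ✓

{1, 2, 3, 4, 5, 6, 7, 8, 9, 11}


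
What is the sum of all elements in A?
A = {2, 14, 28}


Set A = {2, 14, 28}
Sum = 2 + 14 + 28 = 44

44


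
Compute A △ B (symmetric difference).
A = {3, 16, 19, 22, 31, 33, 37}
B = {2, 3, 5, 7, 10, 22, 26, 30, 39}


Set A = {3, 16, 19, 22, 31, 33, 37}
Set B = {2, 3, 5, 7, 10, 22, 26, 30, 39}
A △ B = (A \ B) ∪ (B \ A)
Elements in A but not B: {16, 19, 31, 33, 37}
Elements in B but not A: {2, 5, 7, 10, 26, 30, 39}
A △ B = {2, 5, 7, 10, 16, 19, 26, 30, 31, 33, 37, 39}

{2, 5, 7, 10, 16, 19, 26, 30, 31, 33, 37, 39}


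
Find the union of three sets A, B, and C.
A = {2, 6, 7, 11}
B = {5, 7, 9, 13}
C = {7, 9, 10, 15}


Set A = {2, 6, 7, 11}
Set B = {5, 7, 9, 13}
Set C = {7, 9, 10, 15}
First, A ∪ B = {2, 5, 6, 7, 9, 11, 13}
Then, (A ∪ B) ∪ C = {2, 5, 6, 7, 9, 10, 11, 13, 15}

{2, 5, 6, 7, 9, 10, 11, 13, 15}


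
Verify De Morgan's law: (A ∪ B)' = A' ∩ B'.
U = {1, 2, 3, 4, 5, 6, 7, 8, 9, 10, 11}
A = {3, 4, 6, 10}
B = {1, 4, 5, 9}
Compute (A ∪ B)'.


U = {1, 2, 3, 4, 5, 6, 7, 8, 9, 10, 11}
A = {3, 4, 6, 10}, B = {1, 4, 5, 9}
A ∪ B = {1, 3, 4, 5, 6, 9, 10}
(A ∪ B)' = U \ (A ∪ B) = {2, 7, 8, 11}
Verification via A' ∩ B': A' = {1, 2, 5, 7, 8, 9, 11}, B' = {2, 3, 6, 7, 8, 10, 11}
A' ∩ B' = {2, 7, 8, 11} ✓

{2, 7, 8, 11}


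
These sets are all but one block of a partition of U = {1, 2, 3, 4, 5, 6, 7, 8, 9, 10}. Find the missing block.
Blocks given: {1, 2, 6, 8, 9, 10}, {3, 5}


U = {1, 2, 3, 4, 5, 6, 7, 8, 9, 10}
Shown blocks: {1, 2, 6, 8, 9, 10}, {3, 5}
A partition's blocks are pairwise disjoint and cover U, so the missing block = U \ (union of shown blocks).
Union of shown blocks: {1, 2, 3, 5, 6, 8, 9, 10}
Missing block = U \ (union) = {4, 7}

{4, 7}


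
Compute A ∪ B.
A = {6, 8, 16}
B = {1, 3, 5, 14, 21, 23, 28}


Set A = {6, 8, 16}
Set B = {1, 3, 5, 14, 21, 23, 28}
A ∪ B includes all elements in either set.
Elements from A: {6, 8, 16}
Elements from B not already included: {1, 3, 5, 14, 21, 23, 28}
A ∪ B = {1, 3, 5, 6, 8, 14, 16, 21, 23, 28}

{1, 3, 5, 6, 8, 14, 16, 21, 23, 28}


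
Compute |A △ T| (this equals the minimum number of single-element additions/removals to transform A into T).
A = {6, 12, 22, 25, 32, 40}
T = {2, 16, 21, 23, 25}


Set A = {6, 12, 22, 25, 32, 40}
Set T = {2, 16, 21, 23, 25}
Elements to remove from A (in A, not in T): {6, 12, 22, 32, 40} → 5 removals
Elements to add to A (in T, not in A): {2, 16, 21, 23} → 4 additions
Total edits = 5 + 4 = 9

9


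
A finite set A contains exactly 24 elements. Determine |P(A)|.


The set has 24 elements.
The power set contains all possible subsets.
|P(A)| = 2^|A| = 2^24 = 16777216

16777216


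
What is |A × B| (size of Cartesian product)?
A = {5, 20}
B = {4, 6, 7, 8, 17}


Set A = {5, 20} has 2 elements.
Set B = {4, 6, 7, 8, 17} has 5 elements.
|A × B| = |A| × |B| = 2 × 5 = 10

10


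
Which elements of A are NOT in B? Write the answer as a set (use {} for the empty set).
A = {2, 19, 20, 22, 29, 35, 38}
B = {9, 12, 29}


Set A = {2, 19, 20, 22, 29, 35, 38}
Set B = {9, 12, 29}
Check each element of A against B:
2 ∉ B (include), 19 ∉ B (include), 20 ∉ B (include), 22 ∉ B (include), 29 ∈ B, 35 ∉ B (include), 38 ∉ B (include)
Elements of A not in B: {2, 19, 20, 22, 35, 38}

{2, 19, 20, 22, 35, 38}


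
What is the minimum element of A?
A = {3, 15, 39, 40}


Set A = {3, 15, 39, 40}
Elements in ascending order: 3, 15, 39, 40
The smallest element is 3.

3


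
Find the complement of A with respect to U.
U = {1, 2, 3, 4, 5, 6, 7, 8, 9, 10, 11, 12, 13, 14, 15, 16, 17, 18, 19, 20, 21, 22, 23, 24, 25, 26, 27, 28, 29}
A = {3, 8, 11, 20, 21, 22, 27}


Universal set U = {1, 2, 3, 4, 5, 6, 7, 8, 9, 10, 11, 12, 13, 14, 15, 16, 17, 18, 19, 20, 21, 22, 23, 24, 25, 26, 27, 28, 29}
Set A = {3, 8, 11, 20, 21, 22, 27}
A' = U \ A = elements in U but not in A
Checking each element of U:
1 (not in A, include), 2 (not in A, include), 3 (in A, exclude), 4 (not in A, include), 5 (not in A, include), 6 (not in A, include), 7 (not in A, include), 8 (in A, exclude), 9 (not in A, include), 10 (not in A, include), 11 (in A, exclude), 12 (not in A, include), 13 (not in A, include), 14 (not in A, include), 15 (not in A, include), 16 (not in A, include), 17 (not in A, include), 18 (not in A, include), 19 (not in A, include), 20 (in A, exclude), 21 (in A, exclude), 22 (in A, exclude), 23 (not in A, include), 24 (not in A, include), 25 (not in A, include), 26 (not in A, include), 27 (in A, exclude), 28 (not in A, include), 29 (not in A, include)
A' = {1, 2, 4, 5, 6, 7, 9, 10, 12, 13, 14, 15, 16, 17, 18, 19, 23, 24, 25, 26, 28, 29}

{1, 2, 4, 5, 6, 7, 9, 10, 12, 13, 14, 15, 16, 17, 18, 19, 23, 24, 25, 26, 28, 29}


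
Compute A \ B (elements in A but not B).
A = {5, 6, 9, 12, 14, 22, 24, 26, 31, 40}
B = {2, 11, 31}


Set A = {5, 6, 9, 12, 14, 22, 24, 26, 31, 40}
Set B = {2, 11, 31}
A \ B includes elements in A that are not in B.
Check each element of A:
5 (not in B, keep), 6 (not in B, keep), 9 (not in B, keep), 12 (not in B, keep), 14 (not in B, keep), 22 (not in B, keep), 24 (not in B, keep), 26 (not in B, keep), 31 (in B, remove), 40 (not in B, keep)
A \ B = {5, 6, 9, 12, 14, 22, 24, 26, 40}

{5, 6, 9, 12, 14, 22, 24, 26, 40}


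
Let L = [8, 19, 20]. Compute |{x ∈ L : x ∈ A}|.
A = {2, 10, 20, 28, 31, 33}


Set A = {2, 10, 20, 28, 31, 33}
Candidates: [8, 19, 20]
Check each candidate:
8 ∉ A, 19 ∉ A, 20 ∈ A
Count of candidates in A: 1

1


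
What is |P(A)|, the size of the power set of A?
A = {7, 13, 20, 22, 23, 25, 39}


Set A = {7, 13, 20, 22, 23, 25, 39}
|A| = 7
The power set P(A) contains all subsets of A.
|P(A)| = 2^|A| = 2^7 = 128

128


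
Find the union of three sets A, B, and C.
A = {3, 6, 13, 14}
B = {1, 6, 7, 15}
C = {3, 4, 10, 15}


Set A = {3, 6, 13, 14}
Set B = {1, 6, 7, 15}
Set C = {3, 4, 10, 15}
First, A ∪ B = {1, 3, 6, 7, 13, 14, 15}
Then, (A ∪ B) ∪ C = {1, 3, 4, 6, 7, 10, 13, 14, 15}

{1, 3, 4, 6, 7, 10, 13, 14, 15}


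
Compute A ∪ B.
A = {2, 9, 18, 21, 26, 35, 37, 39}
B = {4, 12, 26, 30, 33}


Set A = {2, 9, 18, 21, 26, 35, 37, 39}
Set B = {4, 12, 26, 30, 33}
A ∪ B includes all elements in either set.
Elements from A: {2, 9, 18, 21, 26, 35, 37, 39}
Elements from B not already included: {4, 12, 30, 33}
A ∪ B = {2, 4, 9, 12, 18, 21, 26, 30, 33, 35, 37, 39}

{2, 4, 9, 12, 18, 21, 26, 30, 33, 35, 37, 39}


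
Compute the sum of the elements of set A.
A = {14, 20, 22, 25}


Set A = {14, 20, 22, 25}
Sum = 14 + 20 + 22 + 25 = 81

81


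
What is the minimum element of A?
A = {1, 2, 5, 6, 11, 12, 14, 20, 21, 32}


Set A = {1, 2, 5, 6, 11, 12, 14, 20, 21, 32}
Elements in ascending order: 1, 2, 5, 6, 11, 12, 14, 20, 21, 32
The smallest element is 1.

1


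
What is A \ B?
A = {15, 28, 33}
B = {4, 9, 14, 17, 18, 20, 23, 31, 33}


Set A = {15, 28, 33}
Set B = {4, 9, 14, 17, 18, 20, 23, 31, 33}
A \ B includes elements in A that are not in B.
Check each element of A:
15 (not in B, keep), 28 (not in B, keep), 33 (in B, remove)
A \ B = {15, 28}

{15, 28}


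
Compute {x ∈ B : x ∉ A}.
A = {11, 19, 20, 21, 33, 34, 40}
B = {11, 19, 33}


Set A = {11, 19, 20, 21, 33, 34, 40}
Set B = {11, 19, 33}
Check each element of B against A:
11 ∈ A, 19 ∈ A, 33 ∈ A
Elements of B not in A: {}

{}


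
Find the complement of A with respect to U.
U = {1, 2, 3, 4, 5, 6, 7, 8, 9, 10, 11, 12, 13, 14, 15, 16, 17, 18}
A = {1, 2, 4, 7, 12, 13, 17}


Universal set U = {1, 2, 3, 4, 5, 6, 7, 8, 9, 10, 11, 12, 13, 14, 15, 16, 17, 18}
Set A = {1, 2, 4, 7, 12, 13, 17}
A' = U \ A = elements in U but not in A
Checking each element of U:
1 (in A, exclude), 2 (in A, exclude), 3 (not in A, include), 4 (in A, exclude), 5 (not in A, include), 6 (not in A, include), 7 (in A, exclude), 8 (not in A, include), 9 (not in A, include), 10 (not in A, include), 11 (not in A, include), 12 (in A, exclude), 13 (in A, exclude), 14 (not in A, include), 15 (not in A, include), 16 (not in A, include), 17 (in A, exclude), 18 (not in A, include)
A' = {3, 5, 6, 8, 9, 10, 11, 14, 15, 16, 18}

{3, 5, 6, 8, 9, 10, 11, 14, 15, 16, 18}


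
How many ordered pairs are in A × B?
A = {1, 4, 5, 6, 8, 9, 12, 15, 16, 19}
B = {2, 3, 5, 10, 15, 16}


Set A = {1, 4, 5, 6, 8, 9, 12, 15, 16, 19} has 10 elements.
Set B = {2, 3, 5, 10, 15, 16} has 6 elements.
|A × B| = |A| × |B| = 10 × 6 = 60

60


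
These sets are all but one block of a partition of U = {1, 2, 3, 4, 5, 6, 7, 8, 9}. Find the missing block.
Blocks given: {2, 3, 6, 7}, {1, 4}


U = {1, 2, 3, 4, 5, 6, 7, 8, 9}
Shown blocks: {2, 3, 6, 7}, {1, 4}
A partition's blocks are pairwise disjoint and cover U, so the missing block = U \ (union of shown blocks).
Union of shown blocks: {1, 2, 3, 4, 6, 7}
Missing block = U \ (union) = {5, 8, 9}

{5, 8, 9}


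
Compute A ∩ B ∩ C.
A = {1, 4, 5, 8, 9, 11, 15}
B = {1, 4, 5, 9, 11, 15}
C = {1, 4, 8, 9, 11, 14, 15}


Set A = {1, 4, 5, 8, 9, 11, 15}
Set B = {1, 4, 5, 9, 11, 15}
Set C = {1, 4, 8, 9, 11, 14, 15}
First, A ∩ B = {1, 4, 5, 9, 11, 15}
Then, (A ∩ B) ∩ C = {1, 4, 9, 11, 15}

{1, 4, 9, 11, 15}


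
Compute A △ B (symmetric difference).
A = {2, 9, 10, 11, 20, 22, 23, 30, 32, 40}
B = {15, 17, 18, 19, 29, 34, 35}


Set A = {2, 9, 10, 11, 20, 22, 23, 30, 32, 40}
Set B = {15, 17, 18, 19, 29, 34, 35}
A △ B = (A \ B) ∪ (B \ A)
Elements in A but not B: {2, 9, 10, 11, 20, 22, 23, 30, 32, 40}
Elements in B but not A: {15, 17, 18, 19, 29, 34, 35}
A △ B = {2, 9, 10, 11, 15, 17, 18, 19, 20, 22, 23, 29, 30, 32, 34, 35, 40}

{2, 9, 10, 11, 15, 17, 18, 19, 20, 22, 23, 29, 30, 32, 34, 35, 40}


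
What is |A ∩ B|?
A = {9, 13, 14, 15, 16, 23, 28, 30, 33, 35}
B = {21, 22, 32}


Set A = {9, 13, 14, 15, 16, 23, 28, 30, 33, 35}
Set B = {21, 22, 32}
A ∩ B = {}
|A ∩ B| = 0

0


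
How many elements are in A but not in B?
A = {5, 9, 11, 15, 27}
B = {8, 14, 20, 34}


Set A = {5, 9, 11, 15, 27}
Set B = {8, 14, 20, 34}
A \ B = {5, 9, 11, 15, 27}
|A \ B| = 5

5


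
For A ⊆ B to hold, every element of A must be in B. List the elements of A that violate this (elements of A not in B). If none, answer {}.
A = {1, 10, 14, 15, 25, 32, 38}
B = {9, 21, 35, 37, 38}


Set A = {1, 10, 14, 15, 25, 32, 38}
Set B = {9, 21, 35, 37, 38}
Check each element of A against B:
1 ∉ B (include), 10 ∉ B (include), 14 ∉ B (include), 15 ∉ B (include), 25 ∉ B (include), 32 ∉ B (include), 38 ∈ B
Elements of A not in B: {1, 10, 14, 15, 25, 32}

{1, 10, 14, 15, 25, 32}


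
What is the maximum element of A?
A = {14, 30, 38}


Set A = {14, 30, 38}
Elements in ascending order: 14, 30, 38
The largest element is 38.

38


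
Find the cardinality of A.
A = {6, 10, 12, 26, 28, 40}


Set A = {6, 10, 12, 26, 28, 40}
Listing elements: 6, 10, 12, 26, 28, 40
Counting: 6 elements
|A| = 6

6


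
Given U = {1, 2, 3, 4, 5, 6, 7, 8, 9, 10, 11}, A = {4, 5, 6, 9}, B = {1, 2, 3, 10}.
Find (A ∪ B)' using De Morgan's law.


U = {1, 2, 3, 4, 5, 6, 7, 8, 9, 10, 11}
A = {4, 5, 6, 9}, B = {1, 2, 3, 10}
A ∪ B = {1, 2, 3, 4, 5, 6, 9, 10}
(A ∪ B)' = U \ (A ∪ B) = {7, 8, 11}
Verification via A' ∩ B': A' = {1, 2, 3, 7, 8, 10, 11}, B' = {4, 5, 6, 7, 8, 9, 11}
A' ∩ B' = {7, 8, 11} ✓

{7, 8, 11}


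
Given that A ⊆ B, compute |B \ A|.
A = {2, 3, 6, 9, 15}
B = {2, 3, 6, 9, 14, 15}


Set A = {2, 3, 6, 9, 15}, |A| = 5
Set B = {2, 3, 6, 9, 14, 15}, |B| = 6
Since A ⊆ B: B \ A = {14}
|B| - |A| = 6 - 5 = 1

1


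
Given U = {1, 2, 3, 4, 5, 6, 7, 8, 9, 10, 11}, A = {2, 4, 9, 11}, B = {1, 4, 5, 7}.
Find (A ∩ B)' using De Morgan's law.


U = {1, 2, 3, 4, 5, 6, 7, 8, 9, 10, 11}
A = {2, 4, 9, 11}, B = {1, 4, 5, 7}
A ∩ B = {4}
(A ∩ B)' = U \ (A ∩ B) = {1, 2, 3, 5, 6, 7, 8, 9, 10, 11}
Verification via A' ∪ B': A' = {1, 3, 5, 6, 7, 8, 10}, B' = {2, 3, 6, 8, 9, 10, 11}
A' ∪ B' = {1, 2, 3, 5, 6, 7, 8, 9, 10, 11} ✓

{1, 2, 3, 5, 6, 7, 8, 9, 10, 11}


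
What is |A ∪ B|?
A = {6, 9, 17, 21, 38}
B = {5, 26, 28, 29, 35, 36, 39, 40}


Set A = {6, 9, 17, 21, 38}, |A| = 5
Set B = {5, 26, 28, 29, 35, 36, 39, 40}, |B| = 8
A ∩ B = {}, |A ∩ B| = 0
|A ∪ B| = |A| + |B| - |A ∩ B| = 5 + 8 - 0 = 13

13


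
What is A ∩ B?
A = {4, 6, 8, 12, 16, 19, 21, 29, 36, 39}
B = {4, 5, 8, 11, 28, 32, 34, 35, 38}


Set A = {4, 6, 8, 12, 16, 19, 21, 29, 36, 39}
Set B = {4, 5, 8, 11, 28, 32, 34, 35, 38}
A ∩ B includes only elements in both sets.
Check each element of A against B:
4 ✓, 6 ✗, 8 ✓, 12 ✗, 16 ✗, 19 ✗, 21 ✗, 29 ✗, 36 ✗, 39 ✗
A ∩ B = {4, 8}

{4, 8}


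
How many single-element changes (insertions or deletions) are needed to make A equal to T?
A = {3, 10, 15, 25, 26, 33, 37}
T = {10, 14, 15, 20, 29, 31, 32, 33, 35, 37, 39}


Set A = {3, 10, 15, 25, 26, 33, 37}
Set T = {10, 14, 15, 20, 29, 31, 32, 33, 35, 37, 39}
Elements to remove from A (in A, not in T): {3, 25, 26} → 3 removals
Elements to add to A (in T, not in A): {14, 20, 29, 31, 32, 35, 39} → 7 additions
Total edits = 3 + 7 = 10

10


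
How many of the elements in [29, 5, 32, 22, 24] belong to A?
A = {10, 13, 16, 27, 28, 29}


Set A = {10, 13, 16, 27, 28, 29}
Candidates: [29, 5, 32, 22, 24]
Check each candidate:
29 ∈ A, 5 ∉ A, 32 ∉ A, 22 ∉ A, 24 ∉ A
Count of candidates in A: 1

1


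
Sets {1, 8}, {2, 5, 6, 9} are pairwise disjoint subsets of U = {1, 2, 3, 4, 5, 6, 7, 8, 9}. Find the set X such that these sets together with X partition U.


U = {1, 2, 3, 4, 5, 6, 7, 8, 9}
Shown blocks: {1, 8}, {2, 5, 6, 9}
A partition's blocks are pairwise disjoint and cover U, so the missing block = U \ (union of shown blocks).
Union of shown blocks: {1, 2, 5, 6, 8, 9}
Missing block = U \ (union) = {3, 4, 7}

{3, 4, 7}
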